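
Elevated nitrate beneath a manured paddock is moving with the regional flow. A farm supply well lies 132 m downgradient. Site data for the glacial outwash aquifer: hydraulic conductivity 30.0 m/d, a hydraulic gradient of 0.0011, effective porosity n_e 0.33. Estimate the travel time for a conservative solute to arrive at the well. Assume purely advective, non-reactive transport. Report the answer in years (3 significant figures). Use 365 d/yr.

Specific discharge q = 30.0 × 0.0011 = 0.03300 m/d
v_s = q/n_e = 0.03300/0.33 = 0.1000 m/d
t = L / v = 132 / 0.1000 = 1320 d
   = 1320 / 365 = 3.62 yr

3.62 years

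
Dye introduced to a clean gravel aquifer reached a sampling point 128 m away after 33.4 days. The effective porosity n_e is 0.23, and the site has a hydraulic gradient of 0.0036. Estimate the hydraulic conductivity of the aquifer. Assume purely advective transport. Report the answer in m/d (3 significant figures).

v = L / t = 128 / 33.4 = 3.832 m/d
K = v · n / i = 3.832 × 0.23 / 0.0036 = 245 m/d

245 m/d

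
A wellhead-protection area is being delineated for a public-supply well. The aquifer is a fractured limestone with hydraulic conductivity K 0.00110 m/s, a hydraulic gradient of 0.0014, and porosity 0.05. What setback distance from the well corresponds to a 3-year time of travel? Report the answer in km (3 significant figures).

2.91 km

K = 0.00110 m/s × 86400 s/d = 95.04 m/d
Specific discharge q = 95.04 × 0.0014 = 0.1331 m/d
v = Ki/n = 95.04·0.0014/0.05 = 2.661 m/d
T = 3 yr × 365 = 1095 d
L = v × T = 2.661 × 1095 = 2914 m
   = 2.91 km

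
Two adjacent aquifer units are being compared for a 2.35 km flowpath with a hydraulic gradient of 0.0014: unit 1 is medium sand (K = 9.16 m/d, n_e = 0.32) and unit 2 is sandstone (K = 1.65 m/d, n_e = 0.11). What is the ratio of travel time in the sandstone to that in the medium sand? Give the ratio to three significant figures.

1.91

Unit 1 (medium sand): v = 9.16×0.0014/0.32 = 0.04008 m/d, t = 2350/0.04008 = 58640 d
Unit 2 (sandstone): v = 1.65×0.0014/0.11 = 0.02100 m/d, t = 2350/0.02100 = 111900 d
t(sandstone) / t(medium sand) = 111900/58640 = 1.91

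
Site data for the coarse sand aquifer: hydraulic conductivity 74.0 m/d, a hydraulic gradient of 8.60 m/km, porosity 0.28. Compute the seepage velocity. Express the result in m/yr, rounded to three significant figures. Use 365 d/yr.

q = Ki = 74.0 × 0.0086 = 0.6364 m/d
v_s = q/n_e = 0.6364/0.28 = 2.273 m/d
   = 2.273 × 365 = 830 m/yr

830 m/yr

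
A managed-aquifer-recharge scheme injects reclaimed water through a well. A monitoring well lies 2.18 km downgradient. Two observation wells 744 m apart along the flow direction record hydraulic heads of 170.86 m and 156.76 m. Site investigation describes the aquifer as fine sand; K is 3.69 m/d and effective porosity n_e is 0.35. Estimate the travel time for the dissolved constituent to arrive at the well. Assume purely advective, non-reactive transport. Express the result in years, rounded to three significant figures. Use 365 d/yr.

29.9 years

Hydraulic gradient i = (170.86 − 156.76) / 744 = 14.10 / 744 = 0.01895
Specific discharge q = 3.69 × 0.01895 = 0.06993 m/d
Seepage velocity v = q / n = 0.06993 / 0.35 = 0.1998 m/d
L = 2.18 km = 2180 m
t = L / v = 2180 / 0.1998 = 10910 d
   = 10910 / 365 = 29.9 yr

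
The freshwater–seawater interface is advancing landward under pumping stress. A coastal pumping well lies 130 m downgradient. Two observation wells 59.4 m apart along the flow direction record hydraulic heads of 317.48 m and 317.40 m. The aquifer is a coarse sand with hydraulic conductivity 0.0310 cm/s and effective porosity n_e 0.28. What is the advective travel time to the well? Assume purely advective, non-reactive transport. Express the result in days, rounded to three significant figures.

Hydraulic gradient i = (317.48 − 317.40) / 59.4 = 0.08 / 59.4 = 0.001347
K = 0.0310 cm/s × 864 = 26.78 m/d
Darcy flux q = K·i = 26.78 × 0.001347 = 0.03607 m/d
Average linear velocity = 0.03607 / 0.28 = 0.1288 m/d
t = L / v = 130 / 0.1288 = 1009 d

1010 days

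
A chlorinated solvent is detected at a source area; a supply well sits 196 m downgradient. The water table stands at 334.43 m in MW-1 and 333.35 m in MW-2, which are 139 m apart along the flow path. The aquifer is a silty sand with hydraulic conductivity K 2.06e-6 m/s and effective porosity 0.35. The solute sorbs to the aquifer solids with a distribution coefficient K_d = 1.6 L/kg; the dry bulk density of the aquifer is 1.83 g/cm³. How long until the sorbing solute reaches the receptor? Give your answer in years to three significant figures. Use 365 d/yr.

1270 years

Hydraulic gradient i = (334.43 − 333.35) / 139 = 1.08 / 139 = 0.007770
K = 2.06e-6 m/s × 86400 s/d = 0.1780 m/d
Darcy flux q = K·i = 0.1780 × 0.007770 = 0.001383 m/d
Seepage velocity v = q / n = 0.001383 / 0.35 = 0.003951 m/d
Retardation R = 1 + ρ_b·K_d/n = 1 + 1.83×1.6/0.35 = 9.366
Contaminant velocity v_c = v/R = 0.003951/9.366 = 4.219e-4 m/d
t = L/v_c = 196/4.219e-4 = 464600 d
   = 464600/365 = 1270 yr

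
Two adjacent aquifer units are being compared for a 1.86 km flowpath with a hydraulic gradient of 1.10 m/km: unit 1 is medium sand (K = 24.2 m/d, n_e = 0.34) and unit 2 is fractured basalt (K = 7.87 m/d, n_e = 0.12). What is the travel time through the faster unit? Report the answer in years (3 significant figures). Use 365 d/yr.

65.1 years

Unit 1 (medium sand): v = 24.2×0.0011/0.34 = 0.07829 m/d, t = 1860/0.07829 = 23760 d
Unit 2 (fractured basalt): v = 7.87×0.0011/0.12 = 0.07214 m/d, t = 1860/0.07214 = 25780 d
Faster: 23760 d / 365 = 65.1 yr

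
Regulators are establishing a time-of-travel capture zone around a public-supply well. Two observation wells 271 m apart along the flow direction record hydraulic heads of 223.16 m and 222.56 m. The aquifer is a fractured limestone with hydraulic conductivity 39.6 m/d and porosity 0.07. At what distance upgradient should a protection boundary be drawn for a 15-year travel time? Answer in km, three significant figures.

Hydraulic gradient i = (223.16 − 222.56) / 271 = 0.60 / 271 = 0.002214
Darcy flux q = K·i = 39.6 × 0.002214 = 0.08768 m/d
v_s = q/n_e = 0.08768/0.07 = 1.253 m/d
T = 15 yr × 365 = 5475 d
L = v × T = 1.253 × 5475 = 6857 m
   = 6.86 km

6.86 km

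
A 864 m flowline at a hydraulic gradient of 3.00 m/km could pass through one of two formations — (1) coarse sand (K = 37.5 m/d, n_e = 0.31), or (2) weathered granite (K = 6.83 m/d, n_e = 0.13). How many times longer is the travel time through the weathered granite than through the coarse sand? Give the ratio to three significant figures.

Unit 1 (coarse sand): v = 37.5×0.0030/0.31 = 0.3629 m/d, t = 864/0.3629 = 2381 d
Unit 2 (weathered granite): v = 6.83×0.0030/0.13 = 0.1576 m/d, t = 864/0.1576 = 5482 d
t(weathered granite) / t(coarse sand) = 5482/2381 = 2.30

2.30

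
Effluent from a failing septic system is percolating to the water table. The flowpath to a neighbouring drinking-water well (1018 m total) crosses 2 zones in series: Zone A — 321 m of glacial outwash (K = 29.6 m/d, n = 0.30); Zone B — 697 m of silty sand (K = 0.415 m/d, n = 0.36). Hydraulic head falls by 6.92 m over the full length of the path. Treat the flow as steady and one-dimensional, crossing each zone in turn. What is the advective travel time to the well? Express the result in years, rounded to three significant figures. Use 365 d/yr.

232 years

Steady 1-D flow in series ⇒ the Darcy flux q is identical in every zone and the zone head losses add (resistances L/K in series).
Σ(L/K) = 321/29.6 + 697/0.415 = 10.84 + 1680 = 1690 d
q = ΔH / Σ(L/K) = 6.92 / 1690 = 0.004094 m/d (same in every zone)
Zone A: v = q/n = 0.004094/0.30 = 0.01365 m/d → t_A = 321/0.01365 = 23520 d
Zone B: v = q/n = 0.004094/0.36 = 0.01137 m/d → t_B = 697/0.01137 = 61290 d
Total t = 23520 + 61290 = 84820 d
   = 84820 / 365 = 232 yr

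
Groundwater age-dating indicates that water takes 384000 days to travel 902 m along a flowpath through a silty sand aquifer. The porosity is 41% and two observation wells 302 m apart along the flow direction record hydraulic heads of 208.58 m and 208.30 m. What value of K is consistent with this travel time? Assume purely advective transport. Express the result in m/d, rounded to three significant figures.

Hydraulic gradient i = (208.58 − 208.30) / 302 = 0.28 / 302 = 9.272e-4
v = L / t = 902 / 384000 = 0.002349 m/d
K = v · n / i = 0.002349 × 0.41 / 9.272e-4 = 1.04 m/d

1.04 m/d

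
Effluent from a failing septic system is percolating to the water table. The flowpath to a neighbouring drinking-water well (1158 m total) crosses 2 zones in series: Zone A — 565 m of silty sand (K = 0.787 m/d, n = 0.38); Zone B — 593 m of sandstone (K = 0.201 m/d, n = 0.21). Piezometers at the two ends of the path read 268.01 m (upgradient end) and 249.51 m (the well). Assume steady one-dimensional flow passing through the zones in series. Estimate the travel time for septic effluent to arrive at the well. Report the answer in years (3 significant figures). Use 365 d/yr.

184 years

Total head drop ΔH = 268.01 − 249.51 = 18.50 m
Steady 1-D flow in series ⇒ the Darcy flux q is identical in every zone and the zone head losses add (resistances L/K in series).
Σ(L/K) = 565/0.787 + 593/0.201 = 717.9 + 2950 = 3668 d
q = ΔH / Σ(L/K) = 18.50 / 3668 = 0.005043 m/d (same in every zone)
Zone A: v = q/n = 0.005043/0.38 = 0.01327 m/d → t_A = 565/0.01327 = 42570 d
Zone B: v = q/n = 0.005043/0.21 = 0.02402 m/d → t_B = 593/0.02402 = 24690 d
Total t = 42570 + 24690 = 67260 d
   = 67260 / 365 = 184 yr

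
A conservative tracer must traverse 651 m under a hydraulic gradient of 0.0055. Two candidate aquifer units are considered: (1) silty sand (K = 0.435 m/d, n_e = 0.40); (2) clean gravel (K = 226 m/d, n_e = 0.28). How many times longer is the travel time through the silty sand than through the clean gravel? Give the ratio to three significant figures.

Unit 1 (silty sand): v = 0.435×0.0055/0.40 = 0.005981 m/d, t = 651/0.005981 = 108800 d
Unit 2 (clean gravel): v = 226×0.0055/0.28 = 4.439 m/d, t = 651/4.439 = 146.6 d
t(silty sand) / t(clean gravel) = 108800/146.6 = 742

742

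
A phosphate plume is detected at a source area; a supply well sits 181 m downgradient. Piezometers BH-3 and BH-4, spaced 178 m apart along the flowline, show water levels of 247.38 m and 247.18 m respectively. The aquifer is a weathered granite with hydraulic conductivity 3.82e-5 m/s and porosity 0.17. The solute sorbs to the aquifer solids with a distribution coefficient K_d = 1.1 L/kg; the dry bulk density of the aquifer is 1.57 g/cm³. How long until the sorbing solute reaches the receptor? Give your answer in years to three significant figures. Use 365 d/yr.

Hydraulic gradient i = (247.38 − 247.18) / 178 = 0.20 / 178 = 0.001124
K = 3.82e-5 m/s × 86400 s/d = 3.300 m/d
Darcy flux q = K·i = 3.300 × 0.001124 = 0.003708 m/d
Seepage velocity v = q / n = 0.003708 / 0.17 = 0.02181 m/d
Retardation R = 1 + ρ_b·K_d/n = 1 + 1.57×1.1/0.17 = 11.16
Contaminant velocity v_c = v/R = 0.02181/11.16 = 0.001955 m/d
t = L/v_c = 181/0.001955 = 92590 d
   = 92590/365 = 254 yr

254 years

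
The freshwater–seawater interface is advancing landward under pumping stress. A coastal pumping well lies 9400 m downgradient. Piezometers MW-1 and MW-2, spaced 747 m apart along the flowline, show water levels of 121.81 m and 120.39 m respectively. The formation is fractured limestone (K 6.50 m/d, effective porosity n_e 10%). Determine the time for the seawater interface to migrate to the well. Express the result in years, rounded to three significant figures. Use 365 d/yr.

Hydraulic gradient i = (121.81 − 120.39) / 747 = 1.42 / 747 = 0.001901
Darcy flux q = K·i = 6.50 × 0.001901 = 0.01236 m/d
Seepage velocity v = q / n = 0.01236 / 0.10 = 0.1236 m/d
t = L / v = 9400 / 0.1236 = 76080 d
   = 76080 / 365 = 208 yr

208 years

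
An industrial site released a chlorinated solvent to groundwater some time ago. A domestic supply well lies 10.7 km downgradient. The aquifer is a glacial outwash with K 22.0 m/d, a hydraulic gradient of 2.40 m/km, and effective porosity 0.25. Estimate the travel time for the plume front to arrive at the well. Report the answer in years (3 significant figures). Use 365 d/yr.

Darcy flux q = K·i = 22.0 × 0.0024 = 0.05280 m/d
Seepage velocity v = q / n = 0.05280 / 0.25 = 0.2112 m/d
L = 10.7 km = 10700 m
t = L / v = 10700 / 0.2112 = 50660 d
   = 50660 / 365 = 139 yr

139 years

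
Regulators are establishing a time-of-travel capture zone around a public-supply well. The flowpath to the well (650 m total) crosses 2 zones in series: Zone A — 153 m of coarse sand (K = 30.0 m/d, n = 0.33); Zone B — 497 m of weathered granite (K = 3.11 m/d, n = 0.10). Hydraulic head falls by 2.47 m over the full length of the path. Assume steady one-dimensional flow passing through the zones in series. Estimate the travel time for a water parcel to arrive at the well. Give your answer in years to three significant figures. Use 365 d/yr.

18.3 years

Continuity: the same q passes through each zone, so ΔH = q·Σ(L_j/K_j) — the zones act as resistances in series.
Σ(L/K) = 153/30.0 + 497/3.11 = 5.100 + 159.8 = 164.9 d
q = ΔH / Σ(L/K) = 2.47 / 164.9 = 0.01498 m/d (same in every zone)
Zone A: v = q/n = 0.01498/0.33 = 0.04539 m/d → t_A = 153/0.04539 = 3371 d
Zone B: v = q/n = 0.01498/0.10 = 0.1498 m/d → t_B = 497/0.1498 = 3318 d
Total t = 3371 + 3318 = 6689 d
   = 6689 / 365 = 18.3 yr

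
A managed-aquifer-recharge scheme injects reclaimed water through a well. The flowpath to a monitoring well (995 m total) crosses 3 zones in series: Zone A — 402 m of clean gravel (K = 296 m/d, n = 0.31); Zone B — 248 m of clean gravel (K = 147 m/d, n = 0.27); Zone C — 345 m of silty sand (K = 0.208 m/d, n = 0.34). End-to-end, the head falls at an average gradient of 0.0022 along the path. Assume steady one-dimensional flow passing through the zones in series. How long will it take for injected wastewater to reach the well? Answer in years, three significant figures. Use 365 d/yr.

For zones in series the flux q is common to all zones; the equivalent conductivity is the harmonic (thickness-weighted) mean, K_eq = L_total / Σ(L_j/K_j).
Σ(L/K) = 402/296 + 248/147 + 345/0.208 = 1.358 + 1.687 + 1659 = 1662 d
K_eq = L_total / Σ(L/K) = 995 / 1662 = 0.5988 m/d
q = K_eq · i = 0.5988 × 0.0022 = 0.001317 m/d (same in every zone)
Zone A: v = q/n = 0.001317/0.31 = 0.004249 m/d → t_A = 402/0.004249 = 94600 d
Zone B: v = q/n = 0.001317/0.27 = 0.004879 m/d → t_B = 248/0.004879 = 50830 d
Zone C: v = q/n = 0.001317/0.34 = 0.003874 m/d → t_C = 345/0.003874 = 89040 d
Total t = 94600 + 50830 + 89040 = 234500 d
   = 234500 / 365 = 642 yr

642 years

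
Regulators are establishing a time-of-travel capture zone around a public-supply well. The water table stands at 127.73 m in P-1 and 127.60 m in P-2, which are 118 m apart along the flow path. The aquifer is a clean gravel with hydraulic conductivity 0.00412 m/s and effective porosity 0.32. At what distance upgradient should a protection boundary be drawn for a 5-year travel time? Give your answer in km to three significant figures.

2.24 km

Hydraulic gradient i = (127.73 − 127.60) / 118 = 0.13 / 118 = 0.001102
K = 0.00412 m/s × 86400 s/d = 356.0 m/d
Darcy flux q = K·i = 356.0 × 0.001102 = 0.3922 m/d
Average linear velocity = 0.3922 / 0.32 = 1.226 m/d
T = 5 yr × 365 = 1825 d
L = v × T = 1.226 × 1825 = 2237 m
   = 2.24 km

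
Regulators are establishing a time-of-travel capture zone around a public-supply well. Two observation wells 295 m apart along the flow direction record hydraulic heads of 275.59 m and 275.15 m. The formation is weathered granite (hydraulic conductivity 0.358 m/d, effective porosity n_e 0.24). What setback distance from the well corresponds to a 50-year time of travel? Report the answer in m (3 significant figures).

Hydraulic gradient i = (275.59 − 275.15) / 295 = 0.44 / 295 = 0.001492
Specific discharge q = 0.358 × 0.001492 = 5.340e-4 m/d
Seepage velocity v = q / n = 5.340e-4 / 0.24 = 0.002225 m/d
T = 50 yr × 365 = 18250 d
L = v × T = 0.002225 × 18250 = 40.60 m

40.6 m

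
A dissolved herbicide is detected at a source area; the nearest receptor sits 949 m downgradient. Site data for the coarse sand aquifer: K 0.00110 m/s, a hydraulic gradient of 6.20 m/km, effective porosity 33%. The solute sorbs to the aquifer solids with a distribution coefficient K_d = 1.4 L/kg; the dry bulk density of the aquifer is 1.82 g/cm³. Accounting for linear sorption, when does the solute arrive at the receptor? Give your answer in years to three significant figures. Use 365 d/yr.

K = 0.00110 m/s × 86400 s/d = 95.04 m/d
Specific discharge q = 95.04 × 0.0062 = 0.5892 m/d
Average linear velocity = 0.5892 / 0.33 = 1.786 m/d
Retardation R = 1 + ρ_b·K_d/n = 1 + 1.82×1.4/0.33 = 8.721
Contaminant velocity v_c = v/R = 1.786/8.721 = 0.2047 m/d
t = L/v_c = 949/0.2047 = 4635 d
   = 4635/365 = 12.7 yr

12.7 years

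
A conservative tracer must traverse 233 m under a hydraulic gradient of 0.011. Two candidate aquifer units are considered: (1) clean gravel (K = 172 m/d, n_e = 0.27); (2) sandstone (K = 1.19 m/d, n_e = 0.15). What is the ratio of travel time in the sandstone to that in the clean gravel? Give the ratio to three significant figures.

80.3

Unit 1 (clean gravel): v = 172×0.011/0.27 = 7.007 m/d, t = 233/7.007 = 33.25 d
Unit 2 (sandstone): v = 1.19×0.011/0.15 = 0.08727 m/d, t = 233/0.08727 = 2670 d
t(sandstone) / t(clean gravel) = 2670/33.25 = 80.3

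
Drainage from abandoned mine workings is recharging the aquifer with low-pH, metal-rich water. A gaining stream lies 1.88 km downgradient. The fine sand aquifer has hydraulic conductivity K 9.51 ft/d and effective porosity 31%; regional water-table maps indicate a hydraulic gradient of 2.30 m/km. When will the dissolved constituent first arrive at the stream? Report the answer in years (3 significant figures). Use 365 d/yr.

239 years

K = 9.51 ft/d × 0.3048 = 2.899 m/d
q = Ki = 2.899 × 0.0023 = 0.006667 m/d
v = Ki/n = 2.899·0.0023/0.31 = 0.02151 m/d
L = 1.88 km = 1880 m
t = L / v = 1880 / 0.02151 = 87420 d
   = 87420 / 365 = 239 yr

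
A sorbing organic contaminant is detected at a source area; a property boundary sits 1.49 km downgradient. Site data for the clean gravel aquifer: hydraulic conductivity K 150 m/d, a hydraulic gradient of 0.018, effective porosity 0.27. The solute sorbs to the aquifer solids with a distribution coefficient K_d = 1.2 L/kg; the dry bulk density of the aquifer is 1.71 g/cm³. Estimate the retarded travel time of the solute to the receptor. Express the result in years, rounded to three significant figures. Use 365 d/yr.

Specific discharge q = 150 × 0.018 = 2.700 m/d
v = Ki/n = 150·0.018/0.27 = 10.00 m/d
Retardation R = 1 + ρ_b·K_d/n = 1 + 1.71×1.2/0.27 = 8.600
Contaminant velocity v_c = v/R = 10.00/8.600 = 1.163 m/d
L = 1.49 km = 1490 m
t = L/v_c = 1490/1.163 = 1281 d
   = 1281/365 = 3.51 yr

3.51 years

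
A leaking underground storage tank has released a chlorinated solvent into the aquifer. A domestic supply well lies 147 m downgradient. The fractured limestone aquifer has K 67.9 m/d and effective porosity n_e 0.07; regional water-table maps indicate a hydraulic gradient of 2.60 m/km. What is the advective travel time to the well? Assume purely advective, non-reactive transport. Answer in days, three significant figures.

58.3 days

Specific discharge q = 67.9 × 0.0026 = 0.1765 m/d
Average linear velocity = 0.1765 / 0.07 = 2.522 m/d
t = L / v = 147 / 2.522 = 58.29 d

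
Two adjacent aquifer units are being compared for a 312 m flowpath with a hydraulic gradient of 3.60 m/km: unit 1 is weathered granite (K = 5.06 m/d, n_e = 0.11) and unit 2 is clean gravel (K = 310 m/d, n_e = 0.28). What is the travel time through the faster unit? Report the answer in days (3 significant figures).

78.3 days

Unit 1 (weathered granite): v = 5.06×0.0036/0.11 = 0.1656 m/d, t = 312/0.1656 = 1884 d
Unit 2 (clean gravel): v = 310×0.0036/0.28 = 3.986 m/d, t = 312/3.986 = 78.28 d
Faster unit: t = 78.3 d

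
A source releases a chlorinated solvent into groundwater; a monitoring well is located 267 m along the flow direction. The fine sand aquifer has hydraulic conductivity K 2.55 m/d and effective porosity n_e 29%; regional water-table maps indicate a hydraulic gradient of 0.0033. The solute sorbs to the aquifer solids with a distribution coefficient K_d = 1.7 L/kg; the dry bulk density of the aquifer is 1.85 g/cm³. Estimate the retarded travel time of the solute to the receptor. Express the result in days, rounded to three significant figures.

q = Ki = 2.55 × 0.0033 = 0.008415 m/d
v_s = q/n_e = 0.008415/0.29 = 0.02902 m/d
Retardation R = 1 + ρ_b·K_d/n = 1 + 1.85×1.7/0.29 = 11.84
Contaminant velocity v_c = v/R = 0.02902/11.84 = 0.002450 m/d
t = L/v_c = 267/0.002450 = 109000 d

109000 days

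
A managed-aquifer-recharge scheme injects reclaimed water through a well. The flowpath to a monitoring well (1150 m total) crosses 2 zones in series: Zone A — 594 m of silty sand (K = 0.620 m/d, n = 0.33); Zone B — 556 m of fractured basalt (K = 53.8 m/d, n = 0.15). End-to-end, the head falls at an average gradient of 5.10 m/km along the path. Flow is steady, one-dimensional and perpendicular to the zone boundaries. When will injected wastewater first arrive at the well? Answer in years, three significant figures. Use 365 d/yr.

For zones in series the flux q is common to all zones; the equivalent conductivity is the harmonic (thickness-weighted) mean, K_eq = L_total / Σ(L_j/K_j).
Σ(L/K) = 594/0.620 + 556/53.8 = 958.1 + 10.33 = 968.4 d
K_eq = L_total / Σ(L/K) = 1150 / 968.4 = 1.188 m/d
q = K_eq · i = 1.188 × 0.0051 = 0.006056 m/d (same in every zone)
Zone A: v = q/n = 0.006056/0.33 = 0.01835 m/d → t_A = 594/0.01835 = 32370 d
Zone B: v = q/n = 0.006056/0.15 = 0.04038 m/d → t_B = 556/0.04038 = 13770 d
Total t = 32370 + 13770 = 46140 d
   = 46140 / 365 = 126 yr

126 years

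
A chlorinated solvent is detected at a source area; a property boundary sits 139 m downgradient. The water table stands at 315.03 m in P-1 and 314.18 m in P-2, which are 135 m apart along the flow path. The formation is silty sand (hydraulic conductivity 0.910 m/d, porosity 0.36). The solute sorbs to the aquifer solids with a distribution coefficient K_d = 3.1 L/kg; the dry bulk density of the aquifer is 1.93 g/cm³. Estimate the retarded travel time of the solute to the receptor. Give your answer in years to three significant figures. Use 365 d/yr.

Hydraulic gradient i = (315.03 − 314.18) / 135 = 0.85 / 135 = 0.006296
Specific discharge q = 0.910 × 0.006296 = 0.005730 m/d
v = Ki/n = 0.910·0.006296/0.36 = 0.01592 m/d
Retardation R = 1 + ρ_b·K_d/n = 1 + 1.93×3.1/0.36 = 17.62
Contaminant velocity v_c = v/R = 0.01592/17.62 = 9.033e-4 m/d
t = L/v_c = 139/9.033e-4 = 153900 d
   = 153900/365 = 422 yr

422 years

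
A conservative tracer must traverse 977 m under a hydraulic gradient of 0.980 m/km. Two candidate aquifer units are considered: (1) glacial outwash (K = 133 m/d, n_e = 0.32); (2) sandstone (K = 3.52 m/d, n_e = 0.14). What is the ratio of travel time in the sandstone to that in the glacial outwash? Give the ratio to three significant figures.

Unit 1 (glacial outwash): v = 133×9.8e-4/0.32 = 0.4073 m/d, t = 977/0.4073 = 2399 d
Unit 2 (sandstone): v = 3.52×9.8e-4/0.14 = 0.02464 m/d, t = 977/0.02464 = 39650 d
t(sandstone) / t(glacial outwash) = 39650/2399 = 16.5

16.5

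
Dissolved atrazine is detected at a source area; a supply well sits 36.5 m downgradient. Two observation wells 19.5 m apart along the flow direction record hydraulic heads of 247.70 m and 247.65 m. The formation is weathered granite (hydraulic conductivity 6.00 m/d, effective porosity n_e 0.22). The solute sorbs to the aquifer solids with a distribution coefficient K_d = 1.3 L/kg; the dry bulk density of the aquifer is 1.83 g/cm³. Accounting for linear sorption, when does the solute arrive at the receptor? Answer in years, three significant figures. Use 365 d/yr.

Hydraulic gradient i = (247.70 − 247.65) / 19.5 = 0.05 / 19.5 = 0.002564
Specific discharge q = 6.00 × 0.002564 = 0.01538 m/d
Average linear velocity = 0.01538 / 0.22 = 0.06993 m/d
Retardation R = 1 + ρ_b·K_d/n = 1 + 1.83×1.3/0.22 = 11.81
Contaminant velocity v_c = v/R = 0.06993/11.81 = 0.005919 m/d
t = L/v_c = 36.5/0.005919 = 6166 d
   = 6166/365 = 16.9 yr

16.9 years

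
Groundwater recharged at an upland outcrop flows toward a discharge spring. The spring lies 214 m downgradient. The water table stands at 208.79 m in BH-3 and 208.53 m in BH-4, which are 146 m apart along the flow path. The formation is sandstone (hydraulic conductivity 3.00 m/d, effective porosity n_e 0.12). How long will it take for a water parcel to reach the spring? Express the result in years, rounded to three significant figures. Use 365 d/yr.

13.2 years

Hydraulic gradient i = (208.79 − 208.53) / 146 = 0.26 / 146 = 0.001781
Specific discharge q = 3.00 × 0.001781 = 0.005342 m/d
v_s = q/n_e = 0.005342/0.12 = 0.04452 m/d
t = L / v = 214 / 0.04452 = 4807 d
   = 4807 / 365 = 13.2 yr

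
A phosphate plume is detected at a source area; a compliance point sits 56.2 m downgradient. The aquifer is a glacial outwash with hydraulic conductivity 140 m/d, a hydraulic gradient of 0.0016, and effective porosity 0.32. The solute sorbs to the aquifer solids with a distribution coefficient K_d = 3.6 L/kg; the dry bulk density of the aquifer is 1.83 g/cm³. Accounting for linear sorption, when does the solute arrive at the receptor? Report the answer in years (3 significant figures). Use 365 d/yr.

q = Ki = 140 × 0.0016 = 0.2240 m/d
v = Ki/n = 140·0.0016/0.32 = 0.7000 m/d
Retardation R = 1 + ρ_b·K_d/n = 1 + 1.83×3.6/0.32 = 21.59
Contaminant velocity v_c = v/R = 0.7000/21.59 = 0.03243 m/d
t = L/v_c = 56.2/0.03243 = 1733 d
   = 1733/365 = 4.75 yr

4.75 years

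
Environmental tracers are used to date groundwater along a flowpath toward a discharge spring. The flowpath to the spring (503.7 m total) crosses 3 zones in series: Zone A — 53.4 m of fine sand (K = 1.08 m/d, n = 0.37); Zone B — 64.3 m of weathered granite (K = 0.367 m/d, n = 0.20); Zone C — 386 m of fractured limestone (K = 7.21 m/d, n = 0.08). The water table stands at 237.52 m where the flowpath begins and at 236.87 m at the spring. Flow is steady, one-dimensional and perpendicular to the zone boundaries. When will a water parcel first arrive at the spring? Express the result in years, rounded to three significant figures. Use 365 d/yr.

Total head drop ΔH = 237.52 − 236.87 = 0.65 m
Continuity: the same q passes through each zone, so ΔH = q·Σ(L_j/K_j) — the zones act as resistances in series.
Σ(L/K) = 53.4/1.08 + 64.3/0.367 + 386/7.21 = 49.44 + 175.2 + 53.54 = 278.2 d
q = ΔH / Σ(L/K) = 0.65 / 278.2 = 0.002337 m/d (same in every zone)
Zone A: v = q/n = 0.002337/0.37 = 0.006315 m/d → t_A = 53.4/0.006315 = 8456 d
Zone B: v = q/n = 0.002337/0.20 = 0.01168 m/d → t_B = 64.3/0.01168 = 5504 d
Zone C: v = q/n = 0.002337/0.08 = 0.02921 m/d → t_C = 386/0.02921 = 13220 d
Total t = 8456 + 5504 + 13220 = 27180 d
   = 27180 / 365 = 74.5 yr

74.5 years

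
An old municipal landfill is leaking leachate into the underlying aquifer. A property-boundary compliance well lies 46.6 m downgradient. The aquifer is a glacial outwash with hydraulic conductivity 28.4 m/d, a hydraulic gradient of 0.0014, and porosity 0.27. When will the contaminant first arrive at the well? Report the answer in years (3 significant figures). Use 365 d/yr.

0.867 years

Darcy flux q = K·i = 28.4 × 0.0014 = 0.03976 m/d
Average linear velocity = 0.03976 / 0.27 = 0.1473 m/d
t = L / v = 46.6 / 0.1473 = 316.4 d
   = 316.4 / 365 = 0.867 yr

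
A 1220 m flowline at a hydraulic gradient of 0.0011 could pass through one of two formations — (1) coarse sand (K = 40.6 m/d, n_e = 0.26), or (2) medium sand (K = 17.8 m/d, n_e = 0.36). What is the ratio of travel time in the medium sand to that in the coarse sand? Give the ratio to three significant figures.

3.16

Unit 1 (coarse sand): v = 40.6×0.0011/0.26 = 0.1718 m/d, t = 1220/0.1718 = 7103 d
Unit 2 (medium sand): v = 17.8×0.0011/0.36 = 0.05439 m/d, t = 1220/0.05439 = 22430 d
t(medium sand) / t(coarse sand) = 22430/7103 = 3.16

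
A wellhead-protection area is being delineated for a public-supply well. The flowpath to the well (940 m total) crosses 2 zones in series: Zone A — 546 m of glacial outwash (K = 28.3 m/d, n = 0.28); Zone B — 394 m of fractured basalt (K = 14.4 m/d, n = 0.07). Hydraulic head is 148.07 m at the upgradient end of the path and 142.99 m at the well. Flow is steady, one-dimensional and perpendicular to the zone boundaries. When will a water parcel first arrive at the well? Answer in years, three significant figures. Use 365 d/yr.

Total head drop ΔH = 148.07 − 142.99 = 5.08 m
Continuity: the same q passes through each zone, so ΔH = q·Σ(L_j/K_j) — the zones act as resistances in series.
Σ(L/K) = 546/28.3 + 394/14.4 = 19.29 + 27.36 = 46.65 d
q = ΔH / Σ(L/K) = 5.08 / 46.65 = 0.1089 m/d (same in every zone)
Zone A: v = q/n = 0.1089/0.28 = 0.3889 m/d → t_A = 546/0.3889 = 1404 d
Zone B: v = q/n = 0.1089/0.07 = 1.556 m/d → t_B = 394/1.556 = 253.3 d
Total t = 1404 + 253.3 = 1657 d
   = 1657 / 365 = 4.54 yr

4.54 years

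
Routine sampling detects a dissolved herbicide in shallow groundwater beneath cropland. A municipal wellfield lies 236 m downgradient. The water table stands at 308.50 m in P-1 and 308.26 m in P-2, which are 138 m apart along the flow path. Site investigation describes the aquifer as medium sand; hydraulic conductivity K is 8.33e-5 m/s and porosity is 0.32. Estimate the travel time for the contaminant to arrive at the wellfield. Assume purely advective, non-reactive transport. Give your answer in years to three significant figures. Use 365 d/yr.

Hydraulic gradient i = (308.50 − 308.26) / 138 = 0.24 / 138 = 0.001739
K = 8.33e-5 m/s × 86400 s/d = 7.197 m/d
q = Ki = 7.197 × 0.001739 = 0.01252 m/d
v = Ki/n = 7.197·0.001739/0.32 = 0.03911 m/d
t = L / v = 236 / 0.03911 = 6034 d
   = 6034 / 365 = 16.5 yr

16.5 years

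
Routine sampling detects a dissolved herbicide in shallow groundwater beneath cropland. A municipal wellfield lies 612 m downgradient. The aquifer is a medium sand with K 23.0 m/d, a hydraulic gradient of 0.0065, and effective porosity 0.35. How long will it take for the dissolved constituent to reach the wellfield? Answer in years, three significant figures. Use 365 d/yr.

3.93 years

Darcy flux q = K·i = 23.0 × 0.0065 = 0.1495 m/d
Seepage velocity v = q / n = 0.1495 / 0.35 = 0.4271 m/d
t = L / v = 612 / 0.4271 = 1433 d
   = 1433 / 365 = 3.93 yr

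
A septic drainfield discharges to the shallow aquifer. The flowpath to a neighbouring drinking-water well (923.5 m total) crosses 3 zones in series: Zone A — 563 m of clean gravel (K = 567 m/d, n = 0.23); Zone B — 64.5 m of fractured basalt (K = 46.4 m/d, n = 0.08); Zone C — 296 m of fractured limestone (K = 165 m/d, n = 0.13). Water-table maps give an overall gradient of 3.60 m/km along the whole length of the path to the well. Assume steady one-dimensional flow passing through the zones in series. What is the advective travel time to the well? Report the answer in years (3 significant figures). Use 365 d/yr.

For zones in series the flux q is common to all zones; the equivalent conductivity is the harmonic (thickness-weighted) mean, K_eq = L_total / Σ(L_j/K_j).
Σ(L/K) = 563/567 + 64.5/46.4 + 296/165 = 0.9929 + 1.390 + 1.794 = 4.177 d
K_eq = L_total / Σ(L/K) = 923.5 / 4.177 = 221.1 m/d
q = K_eq · i = 221.1 × 0.0036 = 0.7959 m/d (same in every zone)
Zone A: v = q/n = 0.7959/0.23 = 3.461 m/d → t_A = 563/3.461 = 162.7 d
Zone B: v = q/n = 0.7959/0.08 = 9.949 m/d → t_B = 64.5/9.949 = 6.483 d
Zone C: v = q/n = 0.7959/0.13 = 6.123 m/d → t_C = 296/6.123 = 48.35 d
Total t = 162.7 + 6.483 + 48.35 = 217.5 d
   = 217.5 / 365 = 0.596 yr

0.596 years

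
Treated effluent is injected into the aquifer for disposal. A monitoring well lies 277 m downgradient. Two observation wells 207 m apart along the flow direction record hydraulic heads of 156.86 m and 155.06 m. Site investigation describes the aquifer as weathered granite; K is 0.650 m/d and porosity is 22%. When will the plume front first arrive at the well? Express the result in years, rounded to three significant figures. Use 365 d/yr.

29.5 years

Hydraulic gradient i = (156.86 − 155.06) / 207 = 1.80 / 207 = 0.008696
Darcy flux q = K·i = 0.650 × 0.008696 = 0.005652 m/d
Seepage velocity v = q / n = 0.005652 / 0.22 = 0.02569 m/d
t = L / v = 277 / 0.02569 = 10780 d
   = 10780 / 365 = 29.5 yr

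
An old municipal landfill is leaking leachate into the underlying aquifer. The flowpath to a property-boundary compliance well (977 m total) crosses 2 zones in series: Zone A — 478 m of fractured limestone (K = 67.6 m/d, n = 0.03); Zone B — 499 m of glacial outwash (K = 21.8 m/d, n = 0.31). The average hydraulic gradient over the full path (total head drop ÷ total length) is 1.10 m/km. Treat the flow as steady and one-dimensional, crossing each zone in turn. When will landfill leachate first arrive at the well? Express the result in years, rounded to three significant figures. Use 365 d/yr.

12.9 years

Steady 1-D flow in series ⇒ the Darcy flux q is identical in every zone and the zone head losses add (resistances L/K in series).
Σ(L/K) = 478/67.6 + 499/21.8 = 7.071 + 22.89 = 29.96 d
K_eq = L_total / Σ(L/K) = 977 / 29.96 = 32.61 m/d
q = K_eq · i = 32.61 × 0.0011 = 0.03587 m/d (same in every zone)
Zone A: v = q/n = 0.03587/0.03 = 1.196 m/d → t_A = 478/1.196 = 399.8 d
Zone B: v = q/n = 0.03587/0.31 = 0.1157 m/d → t_B = 499/0.1157 = 4313 d
Total t = 399.8 + 4313 = 4712 d
   = 4712 / 365 = 12.9 yr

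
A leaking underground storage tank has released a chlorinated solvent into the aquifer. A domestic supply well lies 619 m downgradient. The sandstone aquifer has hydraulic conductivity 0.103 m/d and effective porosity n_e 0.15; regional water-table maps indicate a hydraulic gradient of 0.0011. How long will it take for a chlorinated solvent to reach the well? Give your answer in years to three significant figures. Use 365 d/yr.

Darcy flux q = K·i = 0.103 × 0.0011 = 1.133e-4 m/d
v = Ki/n = 0.103·0.0011/0.15 = 7.553e-4 m/d
t = L / v = 619 / 7.553e-4 = 819500 d
   = 819500 / 365 = 2250 yr

2250 years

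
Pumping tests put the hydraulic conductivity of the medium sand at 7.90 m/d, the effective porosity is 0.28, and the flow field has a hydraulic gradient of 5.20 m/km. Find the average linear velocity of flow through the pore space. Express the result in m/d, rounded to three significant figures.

0.147 m/d

Darcy flux q = K·i = 7.90 × 0.0052 = 0.04108 m/d
v_s = q/n_e = 0.04108/0.28 = 0.1467 m/d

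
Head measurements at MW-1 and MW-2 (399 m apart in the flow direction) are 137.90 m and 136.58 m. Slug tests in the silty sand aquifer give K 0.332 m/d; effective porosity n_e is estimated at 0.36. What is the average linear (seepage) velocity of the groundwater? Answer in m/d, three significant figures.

Hydraulic gradient i = (137.90 − 136.58) / 399 = 1.32 / 399 = 0.003308
Specific discharge q = 0.332 × 0.003308 = 0.001098 m/d
v_s = q/n_e = 0.001098/0.36 = 0.003051 m/d

0.00305 m/d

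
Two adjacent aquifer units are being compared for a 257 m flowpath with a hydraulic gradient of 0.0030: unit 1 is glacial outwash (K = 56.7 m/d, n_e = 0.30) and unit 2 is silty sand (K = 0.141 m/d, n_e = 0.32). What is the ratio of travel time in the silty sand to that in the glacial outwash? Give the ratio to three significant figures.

Unit 1 (glacial outwash): v = 56.7×0.0030/0.30 = 0.5670 m/d, t = 257/0.5670 = 453.3 d
Unit 2 (silty sand): v = 0.141×0.0030/0.32 = 0.001322 m/d, t = 257/0.001322 = 194400 d
t(silty sand) / t(glacial outwash) = 194400/453.3 = 429

429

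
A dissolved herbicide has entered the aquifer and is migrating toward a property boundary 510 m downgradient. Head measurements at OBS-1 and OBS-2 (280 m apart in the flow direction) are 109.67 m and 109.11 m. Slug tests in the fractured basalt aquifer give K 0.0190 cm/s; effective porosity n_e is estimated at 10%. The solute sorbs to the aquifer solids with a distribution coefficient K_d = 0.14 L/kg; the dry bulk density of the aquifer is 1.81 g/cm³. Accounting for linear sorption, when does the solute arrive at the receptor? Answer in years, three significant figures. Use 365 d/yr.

Hydraulic gradient i = (109.67 − 109.11) / 280 = 0.56 / 280 = 0.002000
K = 0.0190 cm/s × 864 = 16.42 m/d
q = Ki = 16.42 × 0.002000 = 0.03283 m/d
v_s = q/n_e = 0.03283/0.10 = 0.3283 m/d
Retardation R = 1 + ρ_b·K_d/n = 1 + 1.81×0.14/0.10 = 3.534
Contaminant velocity v_c = v/R = 0.3283/3.534 = 0.09290 m/d
t = L/v_c = 510/0.09290 = 5490 d
   = 5490/365 = 15.0 yr

15.0 years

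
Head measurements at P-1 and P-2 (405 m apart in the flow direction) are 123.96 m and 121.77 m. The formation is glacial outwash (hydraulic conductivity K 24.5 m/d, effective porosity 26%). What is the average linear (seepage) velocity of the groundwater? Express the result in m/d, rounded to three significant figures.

0.510 m/d

Hydraulic gradient i = (123.96 − 121.77) / 405 = 2.19 / 405 = 0.005407
Specific discharge q = 24.5 × 0.005407 = 0.1325 m/d
Average linear velocity = 0.1325 / 0.26 = 0.5095 m/d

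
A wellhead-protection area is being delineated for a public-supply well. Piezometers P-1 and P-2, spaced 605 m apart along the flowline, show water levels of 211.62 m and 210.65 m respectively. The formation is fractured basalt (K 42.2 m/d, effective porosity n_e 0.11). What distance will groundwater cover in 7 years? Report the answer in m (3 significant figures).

Hydraulic gradient i = (211.62 − 210.65) / 605 = 0.97 / 605 = 0.001603
Darcy flux q = K·i = 42.2 × 0.001603 = 0.06766 m/d
Average linear velocity = 0.06766 / 0.11 = 0.6151 m/d
T = 7 yr × 365 = 2555 d
L = v × T = 0.6151 × 2555 = 1572 m

1570 m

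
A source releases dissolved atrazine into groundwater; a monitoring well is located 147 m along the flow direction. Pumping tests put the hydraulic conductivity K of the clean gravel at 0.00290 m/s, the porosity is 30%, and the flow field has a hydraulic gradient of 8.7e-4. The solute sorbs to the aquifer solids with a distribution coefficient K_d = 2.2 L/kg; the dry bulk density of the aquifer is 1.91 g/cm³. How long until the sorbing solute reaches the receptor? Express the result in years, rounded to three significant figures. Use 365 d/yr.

K = 0.00290 m/s × 86400 s/d = 250.6 m/d
Specific discharge q = 250.6 × 8.7e-4 = 0.2180 m/d
v = Ki/n = 250.6·8.7e-4/0.30 = 0.7266 m/d
Retardation R = 1 + ρ_b·K_d/n = 1 + 1.91×2.2/0.30 = 15.01
Contaminant velocity v_c = v/R = 0.7266/15.01 = 0.04842 m/d
t = L/v_c = 147/0.04842 = 3036 d
   = 3036/365 = 8.32 yr

8.32 years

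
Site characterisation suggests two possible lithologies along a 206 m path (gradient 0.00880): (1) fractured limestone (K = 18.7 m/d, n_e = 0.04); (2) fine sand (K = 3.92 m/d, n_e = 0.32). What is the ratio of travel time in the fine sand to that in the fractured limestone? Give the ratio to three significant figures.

Unit 1 (fractured limestone): v = 18.7×0.0088/0.04 = 4.114 m/d, t = 206/4.114 = 50.07 d
Unit 2 (fine sand): v = 3.92×0.0088/0.32 = 0.1078 m/d, t = 206/0.1078 = 1911 d
t(fine sand) / t(fractured limestone) = 1911/50.07 = 38.2

38.2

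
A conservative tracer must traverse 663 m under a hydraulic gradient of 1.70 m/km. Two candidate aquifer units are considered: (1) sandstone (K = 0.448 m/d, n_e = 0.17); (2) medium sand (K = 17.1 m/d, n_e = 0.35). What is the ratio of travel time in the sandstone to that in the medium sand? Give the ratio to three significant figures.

Unit 1 (sandstone): v = 0.448×0.0017/0.17 = 0.004480 m/d, t = 663/0.004480 = 148000 d
Unit 2 (medium sand): v = 17.1×0.0017/0.35 = 0.08306 m/d, t = 663/0.08306 = 7982 d
t(sandstone) / t(medium sand) = 148000/7982 = 18.5

18.5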